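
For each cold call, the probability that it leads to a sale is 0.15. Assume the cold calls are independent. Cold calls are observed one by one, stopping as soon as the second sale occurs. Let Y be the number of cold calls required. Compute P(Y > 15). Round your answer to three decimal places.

Needing more than 15 cold calls ⇔ fewer than 2 successes in the first 15. With X ~ Binomial(15, 0.15), P(Y > 15) = P(X ≤ 1).
  k=0: C(15,0)·0.15^0·0.85^15 = 0.08735
  k=1: C(15,1)·0.15^1·0.85^14 = 0.23123
P(X ≤ 1) = 0.31859

0.319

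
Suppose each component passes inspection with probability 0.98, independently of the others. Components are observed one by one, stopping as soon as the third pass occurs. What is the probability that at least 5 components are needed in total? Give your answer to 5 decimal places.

0.00234

Needing more than 4 components ⇔ fewer than 3 successes in the first 4. With X ~ Binomial(4, 0.98), P(Y > 4) = P(X ≤ 2).
  k=0: C(4,0)·0.98^0·0.02^4 = 0.0000002
  k=1: C(4,1)·0.98^1·0.02^3 = 0.0000314
  k=2: C(4,2)·0.98^2·0.02^2 = 0.0023050
P(X ≤ 2) = 0.0023365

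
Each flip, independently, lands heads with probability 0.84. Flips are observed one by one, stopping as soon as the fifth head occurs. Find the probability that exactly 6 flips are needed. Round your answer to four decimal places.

0.3346

Y = trial on which the fifth success occurs; negative binomial, r=5, p=0.84.
P(Y=6) = C(5,4) · p^5 · (1−p)^1
= 5 · 0.41821 · 0.16 = 0.334570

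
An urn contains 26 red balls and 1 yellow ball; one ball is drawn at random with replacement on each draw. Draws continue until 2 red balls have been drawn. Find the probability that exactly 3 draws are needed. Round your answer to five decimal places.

0.06869

Y = trial on which the second success occurs; negative binomial, r=2, p=0.962963.
P(Y=3) = C(2,1) · p^2 · (1−p)^1
= 2 · 0.9273 · 0.037037 = 0.0686887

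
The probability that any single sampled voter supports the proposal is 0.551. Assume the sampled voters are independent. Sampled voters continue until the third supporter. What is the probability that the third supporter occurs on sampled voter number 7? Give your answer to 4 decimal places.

0.1020

Y = trial on which the third success occurs; negative binomial, r=3, p=0.551.
P(Y=7) = C(6,2) · p^3 · (1−p)^4
= 15 · 0.16728 · 0.040643 = 0.101984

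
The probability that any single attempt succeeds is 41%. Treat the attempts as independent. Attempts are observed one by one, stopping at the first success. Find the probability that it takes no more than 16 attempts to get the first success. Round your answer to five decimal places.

Y = number of attempts to the first success; geometric, p = 0.41.
P(Y ≤ 16) = 1 − (1−p)^16 = 1 − 0.0002156 = 0.9997844

0.99978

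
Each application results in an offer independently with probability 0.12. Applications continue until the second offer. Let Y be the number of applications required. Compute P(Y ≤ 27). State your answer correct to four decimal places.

Finishing within 27 applications ⇔ at least 2 successes in the first 27. With X ~ Binomial(27, 0.12), P(Y ≤ 27) = 1 − P(X ≤ 1).
  k=0: C(27,0)·0.12^0·0.88^27 = 0.031698
  k=1: C(27,1)·0.12^1·0.88^26 = 0.116706
1 − 0.148404 = 0.851596

0.8516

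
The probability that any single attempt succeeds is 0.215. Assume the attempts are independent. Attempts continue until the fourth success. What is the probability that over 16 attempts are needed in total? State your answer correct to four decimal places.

0.5383

Needing more than 16 attempts ⇔ fewer than 4 successes in the first 16. With X ~ Binomial(16, 0.215), P(Y > 16) = P(X ≤ 3).
  k=0: C(16,0)·0.215^0·0.785^16 = 0.020793
  k=1: C(16,1)·0.215^1·0.785^15 = 0.091118
  k=2: C(16,2)·0.215^2·0.785^14 = 0.187169
  k=3: C(16,3)·0.215^3·0.785^13 = 0.239226
P(X ≤ 3) = 0.538306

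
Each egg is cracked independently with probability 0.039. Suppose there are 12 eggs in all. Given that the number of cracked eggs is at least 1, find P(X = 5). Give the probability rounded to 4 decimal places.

0.0001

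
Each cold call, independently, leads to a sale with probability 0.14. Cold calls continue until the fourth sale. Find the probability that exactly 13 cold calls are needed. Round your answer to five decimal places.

0.02175

Y = trial on which the fourth success occurs; negative binomial, r=4, p=0.14.
P(Y=13) = C(12,3) · p^4 · (1−p)^9
= 220 · 0.00038416 · 0.25733 = 0.0217481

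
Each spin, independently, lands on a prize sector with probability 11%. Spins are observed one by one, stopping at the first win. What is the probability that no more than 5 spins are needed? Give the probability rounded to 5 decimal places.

Y = number of spins to the first success; geometric, p = 0.11.
P(Y ≤ 5) = 1 − (1−p)^5 = 1 − 0.5584059 = 0.4415941

0.44159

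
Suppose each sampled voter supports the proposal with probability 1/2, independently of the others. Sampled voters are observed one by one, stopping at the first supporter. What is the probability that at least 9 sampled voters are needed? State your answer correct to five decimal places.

Y = number of sampled voters to the first success; geometric, p = 0.50.
P(Y > 8) = P(first 8 all fail) = (1−p)^8 = 0.0039062

0.00391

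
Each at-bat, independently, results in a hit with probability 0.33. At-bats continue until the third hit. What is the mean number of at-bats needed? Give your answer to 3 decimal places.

Y = total at-bats until the third success; negative binomial with r=3, p=0.33.
E[Y] = r / p = 3 / 0.33 = 9.09091

9.091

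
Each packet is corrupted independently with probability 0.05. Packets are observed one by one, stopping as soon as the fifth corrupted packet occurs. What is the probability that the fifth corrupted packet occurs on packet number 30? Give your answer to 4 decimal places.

0.0021

Y = trial on which the fifth success occurs; negative binomial, r=5, p=0.05.
P(Y=30) = C(29,4) · p^5 · (1−p)^25
= 23751 · 3.125e-07 · 0.27739 = 0.002059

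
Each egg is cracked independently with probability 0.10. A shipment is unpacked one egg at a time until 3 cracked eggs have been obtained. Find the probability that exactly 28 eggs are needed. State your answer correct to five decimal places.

Y = trial on which the third success occurs; negative binomial, r=3, p=0.10.
P(Y=28) = C(27,2) · p^3 · (1−p)^25
= 351 · 0.001 · 0.07179 = 0.0251982

0.02520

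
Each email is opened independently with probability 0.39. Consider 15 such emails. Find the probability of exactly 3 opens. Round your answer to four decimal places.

0.0716

X ~ Binomial(n=15, p=0.39).
P(X=3) = C(15,3) · p^3 · (1−p)^12
= 455 · 0.059319 · 0.0026543 = 0.071641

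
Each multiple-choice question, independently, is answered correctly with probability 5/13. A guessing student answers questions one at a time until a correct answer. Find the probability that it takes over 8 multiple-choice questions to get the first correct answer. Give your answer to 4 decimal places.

0.0206

Y = number of multiple-choice questions to the first success; geometric, p = 0.384615.
P(Y > 8) = P(first 8 all fail) = (1−p)^8 = 0.020567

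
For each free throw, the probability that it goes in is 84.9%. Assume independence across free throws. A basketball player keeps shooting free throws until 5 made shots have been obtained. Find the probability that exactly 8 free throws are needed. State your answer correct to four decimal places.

Y = trial on which the fifth success occurs; negative binomial, r=5, p=0.849.
P(Y=8) = C(7,4) · p^5 · (1−p)^3
= 35 · 0.4411 · 0.003443 = 0.053154

0.0532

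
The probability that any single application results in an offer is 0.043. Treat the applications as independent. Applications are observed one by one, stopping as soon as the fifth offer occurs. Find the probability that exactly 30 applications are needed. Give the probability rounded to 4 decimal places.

Y = trial on which the fifth success occurs; negative binomial, r=5, p=0.043.
P(Y=30) = C(29,4) · p^5 · (1−p)^25
= 23751 · 1.4701e-07 · 0.33327 = 0.001164

0.0012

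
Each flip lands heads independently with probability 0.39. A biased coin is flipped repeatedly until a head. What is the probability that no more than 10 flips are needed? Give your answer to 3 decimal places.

Y = number of flips to the first success; geometric, p = 0.39.
P(Y ≤ 10) = 1 − (1−p)^10 = 1 − 0.00713 = 0.99287

0.993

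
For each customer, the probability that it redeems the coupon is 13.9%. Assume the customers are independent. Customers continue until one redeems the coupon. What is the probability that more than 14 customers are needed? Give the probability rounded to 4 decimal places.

Y = number of customers to the first success; geometric, p = 0.139.
P(Y > 14) = P(first 14 all fail) = (1−p)^14 = 0.123039

0.1230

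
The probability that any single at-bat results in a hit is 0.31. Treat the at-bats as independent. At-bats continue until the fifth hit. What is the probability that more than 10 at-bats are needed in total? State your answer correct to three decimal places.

0.832

Needing more than 10 at-bats ⇔ fewer than 5 successes in the first 10. With X ~ Binomial(10, 0.31), P(Y > 10) = P(X ≤ 4).
  k=0: C(10,0)·0.31^0·0.69^10 = 0.02446
  k=1: C(10,1)·0.31^1·0.69^9 = 0.10990
  k=2: C(10,2)·0.31^2·0.69^8 = 0.22219
  k=3: C(10,3)·0.31^3·0.69^7 = 0.26620
  k=4: C(10,4)·0.31^4·0.69^6 = 0.20930
P(X ≤ 4) = 0.83205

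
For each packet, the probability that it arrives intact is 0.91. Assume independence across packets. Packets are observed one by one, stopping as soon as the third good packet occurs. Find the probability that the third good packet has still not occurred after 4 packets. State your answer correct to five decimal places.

Needing more than 4 packets ⇔ fewer than 3 successes in the first 4. With X ~ Binomial(4, 0.91), P(Y > 4) = P(X ≤ 2).
  k=0: C(4,0)·0.91^0·0.09^4 = 0.0000656
  k=1: C(4,1)·0.91^1·0.09^3 = 0.0026536
  k=2: C(4,2)·0.91^2·0.09^2 = 0.0402457
P(X ≤ 2) = 0.0429648

0.04296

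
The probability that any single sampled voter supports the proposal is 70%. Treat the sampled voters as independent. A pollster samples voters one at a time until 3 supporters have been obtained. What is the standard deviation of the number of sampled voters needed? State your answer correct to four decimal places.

1.3553

Y = total sampled voters until the third success; negative binomial with r=3, p=0.70.
SD(Y) = √[r(1−p)/p²] = √(1.836735) = 1.355262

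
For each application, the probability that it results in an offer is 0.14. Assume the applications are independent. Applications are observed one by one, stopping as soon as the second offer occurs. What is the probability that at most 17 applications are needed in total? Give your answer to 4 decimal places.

Finishing within 17 applications ⇔ at least 2 successes in the first 17. With X ~ Binomial(17, 0.14), P(Y ≤ 17) = 1 − P(X ≤ 1).
  k=0: C(17,0)·0.14^0·0.86^17 = 0.076997
  k=1: C(17,1)·0.14^1·0.86^16 = 0.213085
1 − 0.290082 = 0.709918

0.7099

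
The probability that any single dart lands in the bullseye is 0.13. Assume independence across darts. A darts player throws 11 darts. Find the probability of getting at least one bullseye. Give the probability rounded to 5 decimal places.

P(at least one) = 1 − P(none) = 1 − (1 − 0.13)^11
= 1 − 0.2161284 = 0.7838716

0.78387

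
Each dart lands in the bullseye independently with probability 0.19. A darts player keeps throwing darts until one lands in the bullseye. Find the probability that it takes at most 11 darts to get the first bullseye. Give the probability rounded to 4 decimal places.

Y = number of darts to the first success; geometric, p = 0.19.
P(Y ≤ 11) = 1 − (1−p)^11 = 1 − 0.098477 = 0.901523

0.9015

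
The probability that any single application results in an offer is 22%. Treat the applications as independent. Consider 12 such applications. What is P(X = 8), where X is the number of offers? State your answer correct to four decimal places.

0.0010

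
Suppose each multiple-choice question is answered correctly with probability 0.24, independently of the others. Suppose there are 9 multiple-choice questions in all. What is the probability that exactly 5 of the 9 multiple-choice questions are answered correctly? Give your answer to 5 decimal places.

0.03347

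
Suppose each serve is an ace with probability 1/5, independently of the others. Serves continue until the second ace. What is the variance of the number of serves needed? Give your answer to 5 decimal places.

Y = total serves until the second success; negative binomial with r=2, p=0.20.
Var(Y) = r(1−p)/p² = 2·0.80 / 0.20² = 40.0000000

40.00000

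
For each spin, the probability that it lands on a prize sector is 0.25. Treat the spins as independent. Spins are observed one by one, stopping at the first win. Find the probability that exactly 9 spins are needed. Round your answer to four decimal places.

0.0250

Geometric (trials to first success), p = 0.25.
P(Y = 9) = (1−p)^8 · p = 0.10011 · 0.25 = 0.025028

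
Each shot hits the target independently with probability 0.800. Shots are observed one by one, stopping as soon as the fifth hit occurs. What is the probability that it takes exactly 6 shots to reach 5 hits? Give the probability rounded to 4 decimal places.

Y = trial on which the fifth success occurs; negative binomial, r=5, p=0.80.
P(Y=6) = C(5,4) · p^5 · (1−p)^1
= 5 · 0.32768 · 0.2 = 0.327680

0.3277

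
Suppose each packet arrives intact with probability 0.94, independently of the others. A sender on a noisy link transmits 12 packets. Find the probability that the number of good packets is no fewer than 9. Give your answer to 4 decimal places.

X ~ Binomial(12, 0.94); P(X ≥ 9) = Σ C(12,k) p^k (1−p)^(12−k) over k:
  k=9: C(12,9)·0.94^9·0.06^3 = 0.027229
  k=10: C(12,10)·0.94^10·0.06^2 = 0.127975
  k=11: C(12,11)·0.94^11·0.06^1 = 0.364535
  k=12: C(12,12)·0.94^12·0.06^0 = 0.475920
Total = 0.995659

0.9957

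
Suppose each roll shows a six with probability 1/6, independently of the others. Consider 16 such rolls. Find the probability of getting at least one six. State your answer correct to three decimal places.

P(at least one) = 1 − P(none) = 1 − (1 − 0.166667)^16
= 1 − 0.05409 = 0.94591

0.946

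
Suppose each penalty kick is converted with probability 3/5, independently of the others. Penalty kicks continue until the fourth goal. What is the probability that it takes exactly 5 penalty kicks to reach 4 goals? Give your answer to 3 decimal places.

0.207

Y = trial on which the fourth success occurs; negative binomial, r=4, p=0.60.
P(Y=5) = C(4,3) · p^4 · (1−p)^1
= 4 · 0.1296 · 0.4 = 0.20736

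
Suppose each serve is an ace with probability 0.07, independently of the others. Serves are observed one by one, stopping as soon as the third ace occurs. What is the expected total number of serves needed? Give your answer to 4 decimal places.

Y = total serves until the third success; negative binomial with r=3, p=0.07.
E[Y] = r / p = 3 / 0.07 = 42.857143

42.8571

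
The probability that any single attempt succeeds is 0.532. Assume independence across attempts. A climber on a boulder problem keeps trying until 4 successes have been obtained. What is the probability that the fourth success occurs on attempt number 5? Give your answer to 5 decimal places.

0.14995

Y = trial on which the fourth success occurs; negative binomial, r=4, p=0.532.
P(Y=5) = C(4,3) · p^4 · (1−p)^1
= 4 · 0.080103 · 0.468 = 0.1499520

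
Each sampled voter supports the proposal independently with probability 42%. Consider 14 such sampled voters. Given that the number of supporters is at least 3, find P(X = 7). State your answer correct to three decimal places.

0.180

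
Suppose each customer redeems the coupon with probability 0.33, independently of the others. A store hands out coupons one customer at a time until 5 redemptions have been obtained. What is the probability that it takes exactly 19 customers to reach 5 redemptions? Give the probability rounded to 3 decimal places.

0.044

Y = trial on which the fifth success occurs; negative binomial, r=5, p=0.33.
P(Y=19) = C(18,4) · p^5 · (1−p)^14
= 3060 · 0.0039135 · 0.0036732 = 0.04399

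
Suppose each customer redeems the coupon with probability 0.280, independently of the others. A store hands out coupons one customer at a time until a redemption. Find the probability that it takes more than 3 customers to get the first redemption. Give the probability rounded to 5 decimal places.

0.37325

Y = number of customers to the first success; geometric, p = 0.28.
P(Y > 3) = P(first 3 all fail) = (1−p)^3 = 0.3732480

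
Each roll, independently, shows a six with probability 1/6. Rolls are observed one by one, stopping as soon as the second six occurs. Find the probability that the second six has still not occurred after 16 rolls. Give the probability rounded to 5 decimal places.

Needing more than 16 rolls ⇔ fewer than 2 successes in the first 16. With X ~ Binomial(16, 0.166667), P(Y > 16) = P(X ≤ 1).
  k=0: C(16,0)·0.166667^0·0.833333^16 = 0.0540879
  k=1: C(16,1)·0.166667^1·0.833333^15 = 0.1730813
P(X ≤ 1) = 0.2271692

0.22717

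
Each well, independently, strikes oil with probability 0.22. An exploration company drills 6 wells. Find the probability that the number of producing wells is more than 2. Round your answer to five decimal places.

0.12496

X ~ Binomial(6, 0.22); P(X ≥ 3) = Σ C(6,k) p^k (1−p)^(6−k) over k:
  k=3: C(6,3)·0.22^3·0.78^3 = 0.1010606
  k=4: C(6,4)·0.22^4·0.78^2 = 0.0213782
  k=5: C(6,5)·0.22^5·0.78^1 = 0.0024119
  k=6: C(6,6)·0.22^6·0.78^0 = 0.0001134
Total = 0.1249641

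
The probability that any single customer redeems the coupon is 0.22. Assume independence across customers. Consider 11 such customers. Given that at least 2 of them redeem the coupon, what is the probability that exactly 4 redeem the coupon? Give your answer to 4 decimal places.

0.1852

X ~ Binomial(11, 0.22). Want P(X=4 | X≥2) = P(X=4) / P(X≥2).
P(X=4) = C(11,4)·0.22^4·0.78^7 = 0.135790
P(X≥2) = 1 − 0.065019 − 0.201726 = 0.733255
Ratio = 0.135790 / 0.733255 = 0.185188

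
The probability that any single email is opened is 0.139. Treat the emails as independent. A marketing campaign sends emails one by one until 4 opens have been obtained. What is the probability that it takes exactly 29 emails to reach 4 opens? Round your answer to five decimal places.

Y = trial on which the fourth success occurs; negative binomial, r=4, p=0.139.
P(Y=29) = C(28,3) · p^4 · (1−p)^25
= 3276 · 0.0003733 · 0.023718 = 0.0290056

0.02901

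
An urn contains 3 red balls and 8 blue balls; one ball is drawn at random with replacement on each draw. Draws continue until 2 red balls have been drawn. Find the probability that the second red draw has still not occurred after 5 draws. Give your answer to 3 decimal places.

0.585

Needing more than 5 draws ⇔ fewer than 2 successes in the first 5. With X ~ Binomial(5, 0.272727), P(Y > 5) = P(X ≤ 1).
  k=0: C(5,0)·0.272727^0·0.727273^5 = 0.20346
  k=1: C(5,1)·0.272727^1·0.727273^4 = 0.38149
P(X ≤ 1) = 0.58496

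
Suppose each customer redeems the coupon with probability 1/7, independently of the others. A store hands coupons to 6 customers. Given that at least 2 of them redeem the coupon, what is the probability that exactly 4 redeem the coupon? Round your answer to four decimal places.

X ~ Binomial(6, 0.142857). Want P(X=4 | X≥2) = P(X=4) / P(X≥2).
P(X=4) = C(6,4)·0.142857^4·0.857143^2 = 0.004590
P(X≥2) = 1 − 0.396569 − 0.396569 = 0.206861
Ratio = 0.004590 / 0.206861 = 0.022188

0.0222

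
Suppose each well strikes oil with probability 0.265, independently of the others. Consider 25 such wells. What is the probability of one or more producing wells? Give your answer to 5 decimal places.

P(at least one) = 1 − P(none) = 1 − (1 − 0.265)^25
= 1 − 0.0004541 = 0.9995459

0.99955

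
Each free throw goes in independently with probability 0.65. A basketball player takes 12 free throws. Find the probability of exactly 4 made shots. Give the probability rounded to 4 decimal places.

0.0199

X ~ Binomial(n=12, p=0.65).
P(X=4) = C(12,4) · p^4 · (1−p)^8
= 495 · 0.17851 · 0.00022519 = 0.019898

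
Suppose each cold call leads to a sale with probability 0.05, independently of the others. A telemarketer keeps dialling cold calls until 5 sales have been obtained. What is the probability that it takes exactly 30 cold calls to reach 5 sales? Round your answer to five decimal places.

Y = trial on which the fifth success occurs; negative binomial, r=5, p=0.05.
P(Y=30) = C(29,4) · p^5 · (1−p)^25
= 23751 · 3.125e-07 · 0.27739 = 0.0020588

0.00206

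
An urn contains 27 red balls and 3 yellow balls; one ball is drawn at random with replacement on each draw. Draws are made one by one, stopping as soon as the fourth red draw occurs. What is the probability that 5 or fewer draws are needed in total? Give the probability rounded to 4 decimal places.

0.9185

Finishing within 5 draws ⇔ at least 4 successes in the first 5. With X ~ Binomial(5, 0.90), P(Y ≤ 5) = 1 − P(X ≤ 3).
  k=0: C(5,0)·0.90^0·0.10^5 = 0.000010
  k=1: C(5,1)·0.90^1·0.10^4 = 0.000450
  k=2: C(5,2)·0.90^2·0.10^3 = 0.008100
  k=3: C(5,3)·0.90^3·0.10^2 = 0.072900
1 − 0.081460 = 0.918540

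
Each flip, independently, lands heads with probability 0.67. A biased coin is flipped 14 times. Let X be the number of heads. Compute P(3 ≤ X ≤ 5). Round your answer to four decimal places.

0.0162

X ~ Binomial(14, 0.67); P(3 ≤ X ≤ 5) = Σ C(14,k) p^k (1−p)^(14−k) over k:
  k=3: C(14,3)·0.67^3·0.33^11 = 0.000553
  k=4: C(14,4)·0.67^4·0.33^10 = 0.003089
  k=5: C(14,5)·0.67^5·0.33^9 = 0.012545
Total = 0.016188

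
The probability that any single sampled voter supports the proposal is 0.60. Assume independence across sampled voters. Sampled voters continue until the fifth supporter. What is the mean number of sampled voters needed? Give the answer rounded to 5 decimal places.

Y = total sampled voters until the fifth success; negative binomial with r=5, p=0.60.
E[Y] = r / p = 5 / 0.60 = 8.3333333

8.33333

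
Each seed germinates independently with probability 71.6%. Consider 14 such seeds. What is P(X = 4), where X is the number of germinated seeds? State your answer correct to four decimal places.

X ~ Binomial(n=14, p=0.716).
P(X=4) = C(14,4) · p^4 · (1−p)^10
= 1001 · 0.26282 · 3.4134e-06 = 0.000898

0.0009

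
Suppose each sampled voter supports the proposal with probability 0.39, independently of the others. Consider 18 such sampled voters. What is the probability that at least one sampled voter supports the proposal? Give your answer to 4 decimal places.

0.9999

P(at least one) = 1 − P(none) = 1 − (1 − 0.39)^18
= 1 − 0.000137 = 0.999863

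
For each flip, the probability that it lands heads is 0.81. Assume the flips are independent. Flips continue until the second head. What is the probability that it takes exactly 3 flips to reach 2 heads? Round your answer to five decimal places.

Y = trial on which the second success occurs; negative binomial, r=2, p=0.81.
P(Y=3) = C(2,1) · p^2 · (1−p)^1
= 2 · 0.6561 · 0.19 = 0.2493180

0.24932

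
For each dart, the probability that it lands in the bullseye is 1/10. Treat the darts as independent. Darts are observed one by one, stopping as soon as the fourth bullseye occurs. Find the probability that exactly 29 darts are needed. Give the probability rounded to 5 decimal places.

Y = trial on which the fourth success occurs; negative binomial, r=4, p=0.10.
P(Y=29) = C(28,3) · p^4 · (1−p)^25
= 3276 · 0.0001 · 0.07179 = 0.0235183

0.02352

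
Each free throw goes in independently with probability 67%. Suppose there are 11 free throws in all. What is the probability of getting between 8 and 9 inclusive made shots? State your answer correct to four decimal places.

0.4037

X ~ Binomial(11, 0.67); P(8 ≤ X ≤ 9) = Σ C(11,k) p^k (1−p)^(11−k) over k:
  k=8: C(11,8)·0.67^8·0.33^3 = 0.240782
  k=9: C(11,9)·0.67^9·0.33^2 = 0.162954
Total = 0.403736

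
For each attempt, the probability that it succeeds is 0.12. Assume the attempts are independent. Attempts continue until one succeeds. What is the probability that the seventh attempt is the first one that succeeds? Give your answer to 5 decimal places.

0.05573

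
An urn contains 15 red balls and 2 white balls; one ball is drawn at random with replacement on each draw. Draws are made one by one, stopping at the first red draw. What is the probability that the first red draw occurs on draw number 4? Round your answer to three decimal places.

Geometric (trials to first success), p = 0.882353.
P(Y = 4) = (1−p)^3 · p = 0.0016283 · 0.882353 = 0.00144

0.001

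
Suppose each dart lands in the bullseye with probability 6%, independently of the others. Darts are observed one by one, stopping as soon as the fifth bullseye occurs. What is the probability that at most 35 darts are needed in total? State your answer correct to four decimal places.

Finishing within 35 darts ⇔ at least 5 successes in the first 35. With X ~ Binomial(35, 0.06), P(Y ≤ 35) = 1 − P(X ≤ 4).
  k=0: C(35,0)·0.06^0·0.94^35 = 0.114677
  k=1: C(35,1)·0.06^1·0.94^34 = 0.256192
  k=2: C(35,2)·0.06^2·0.94^33 = 0.277996
  k=3: C(35,3)·0.06^3·0.94^32 = 0.195189
  k=4: C(35,4)·0.06^4·0.94^31 = 0.099671
1 − 0.943725 = 0.056275

0.0563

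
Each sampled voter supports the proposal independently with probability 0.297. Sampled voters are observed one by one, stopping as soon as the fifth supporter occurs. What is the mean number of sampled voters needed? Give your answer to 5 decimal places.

16.83502

Y = total sampled voters until the fifth success; negative binomial with r=5, p=0.297.
E[Y] = r / p = 5 / 0.297 = 16.8350168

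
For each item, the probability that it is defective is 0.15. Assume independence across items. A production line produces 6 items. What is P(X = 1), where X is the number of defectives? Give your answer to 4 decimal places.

X ~ Binomial(n=6, p=0.15).
P(X=1) = C(6,1) · p^1 · (1−p)^5
= 6 · 0.15 · 0.44371 = 0.399335

0.3993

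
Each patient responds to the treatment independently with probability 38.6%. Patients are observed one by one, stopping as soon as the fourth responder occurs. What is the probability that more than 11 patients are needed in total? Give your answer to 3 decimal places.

Needing more than 11 patients ⇔ fewer than 4 successes in the first 11. With X ~ Binomial(11, 0.386), P(Y > 11) = P(X ≤ 3).
  k=0: C(11,0)·0.386^0·0.614^11 = 0.00468
  k=1: C(11,1)·0.386^1·0.614^10 = 0.03233
  k=2: C(11,2)·0.386^2·0.614^9 = 0.10164
  k=3: C(11,3)·0.386^3·0.614^8 = 0.19169
P(X ≤ 3) = 0.33033

0.330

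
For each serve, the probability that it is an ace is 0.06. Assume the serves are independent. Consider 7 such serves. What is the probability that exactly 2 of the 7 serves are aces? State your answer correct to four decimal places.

X ~ Binomial(n=7, p=0.06).
P(X=2) = C(7,2) · p^2 · (1−p)^5
= 21 · 0.0036 · 0.7339 = 0.055483

0.0555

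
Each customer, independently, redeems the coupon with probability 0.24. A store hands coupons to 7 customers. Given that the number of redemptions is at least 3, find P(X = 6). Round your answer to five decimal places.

0.00456

X ~ Binomial(7, 0.24). Want P(X=6 | X≥3) = P(X=6) / P(X≥3).
P(X=6) = C(7,6)·0.24^6·0.76^1 = 0.0010167
P(X≥3) = 1 − 0.1464519 − 0.3237359 − 0.3066971 = 0.2231150
Ratio = 0.0010167 / 0.2231150 = 0.0045567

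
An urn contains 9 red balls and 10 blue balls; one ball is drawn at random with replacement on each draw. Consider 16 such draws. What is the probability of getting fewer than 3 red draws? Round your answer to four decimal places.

X ~ Binomial(16, 0.473684); P(X ≤ 2) = Σ C(16,k) p^k (1−p)^(16−k) over k:
  k=0: C(16,0)·0.473684^0·0.526316^16 = 0.000035
  k=1: C(16,1)·0.473684^1·0.526316^15 = 0.000499
  k=2: C(16,2)·0.473684^2·0.526316^14 = 0.003370
Total = 0.003904

0.0039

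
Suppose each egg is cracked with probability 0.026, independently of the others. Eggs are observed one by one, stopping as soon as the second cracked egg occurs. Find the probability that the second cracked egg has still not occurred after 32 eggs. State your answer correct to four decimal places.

0.7981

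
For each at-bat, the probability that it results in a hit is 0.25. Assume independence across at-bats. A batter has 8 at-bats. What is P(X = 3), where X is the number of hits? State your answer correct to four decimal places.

X ~ Binomial(n=8, p=0.25).
P(X=3) = C(8,3) · p^3 · (1−p)^5
= 56 · 0.015625 · 0.2373 = 0.207642

0.2076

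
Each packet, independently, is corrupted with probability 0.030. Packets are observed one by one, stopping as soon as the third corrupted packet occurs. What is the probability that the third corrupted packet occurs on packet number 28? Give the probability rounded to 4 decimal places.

0.0044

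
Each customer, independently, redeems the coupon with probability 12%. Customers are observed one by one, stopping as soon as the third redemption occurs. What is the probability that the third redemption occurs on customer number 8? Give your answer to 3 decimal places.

0.019

Y = trial on which the third success occurs; negative binomial, r=3, p=0.12.
P(Y=8) = C(7,2) · p^3 · (1−p)^5
= 21 · 0.001728 · 0.52773 = 0.01915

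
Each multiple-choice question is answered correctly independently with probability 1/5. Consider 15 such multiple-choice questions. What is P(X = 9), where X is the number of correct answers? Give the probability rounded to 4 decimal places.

0.0007

X ~ Binomial(n=15, p=0.20).
P(X=9) = C(15,9) · p^9 · (1−p)^6
= 5005 · 5.12e-07 · 0.26214 = 0.000672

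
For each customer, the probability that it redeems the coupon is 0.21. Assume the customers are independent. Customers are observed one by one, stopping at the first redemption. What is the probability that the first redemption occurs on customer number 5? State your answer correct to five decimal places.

0.08180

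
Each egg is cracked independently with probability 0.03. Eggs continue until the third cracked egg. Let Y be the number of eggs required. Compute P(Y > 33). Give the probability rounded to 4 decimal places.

0.9244

Needing more than 33 eggs ⇔ fewer than 3 successes in the first 33. With X ~ Binomial(33, 0.03), P(Y > 33) = P(X ≤ 2).
  k=0: C(33,0)·0.03^0·0.97^33 = 0.365988
  k=1: C(33,1)·0.03^1·0.97^32 = 0.373534
  k=2: C(33,2)·0.03^2·0.97^31 = 0.184842
P(X ≤ 2) = 0.924365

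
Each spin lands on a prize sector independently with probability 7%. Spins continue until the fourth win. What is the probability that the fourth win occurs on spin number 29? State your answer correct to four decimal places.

Y = trial on which the fourth success occurs; negative binomial, r=4, p=0.07.
P(Y=29) = C(28,3) · p^4 · (1−p)^25
= 3276 · 2.401e-05 · 0.16296 = 0.012818

0.0128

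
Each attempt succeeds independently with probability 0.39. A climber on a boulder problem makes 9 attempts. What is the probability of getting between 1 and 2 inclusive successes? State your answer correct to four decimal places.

X ~ Binomial(9, 0.39); P(1 ≤ X ≤ 2) = Σ C(9,k) p^k (1−p)^(9−k) over k:
  k=1: C(9,1)·0.39^1·0.61^8 = 0.067289
  k=2: C(9,2)·0.39^2·0.61^7 = 0.172084
Total = 0.239373

0.2394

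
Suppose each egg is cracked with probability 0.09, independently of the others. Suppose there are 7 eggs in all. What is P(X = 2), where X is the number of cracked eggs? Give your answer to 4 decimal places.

X ~ Binomial(n=7, p=0.09).
P(X=2) = C(7,2) · p^2 · (1−p)^5
= 21 · 0.0081 · 0.62403 = 0.106148

0.1061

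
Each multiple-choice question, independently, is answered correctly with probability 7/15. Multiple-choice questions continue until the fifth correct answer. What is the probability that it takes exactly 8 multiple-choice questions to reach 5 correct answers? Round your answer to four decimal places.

0.1175

Y = trial on which the fifth success occurs; negative binomial, r=5, p=0.466667.
P(Y=8) = C(7,4) · p^5 · (1−p)^3
= 35 · 0.022133 · 0.1517 = 0.117516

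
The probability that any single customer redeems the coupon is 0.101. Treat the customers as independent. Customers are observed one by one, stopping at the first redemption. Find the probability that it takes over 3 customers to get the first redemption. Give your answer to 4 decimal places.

Y = number of customers to the first success; geometric, p = 0.101.
P(Y > 3) = P(first 3 all fail) = (1−p)^3 = 0.726573

0.7266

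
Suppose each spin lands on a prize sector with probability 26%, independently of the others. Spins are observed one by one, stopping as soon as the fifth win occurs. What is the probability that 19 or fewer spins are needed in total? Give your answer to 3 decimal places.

Finishing within 19 spins ⇔ at least 5 successes in the first 19. With X ~ Binomial(19, 0.26), P(Y ≤ 19) = 1 − P(X ≤ 4).
  k=0: C(19,0)·0.26^0·0.74^19 = 0.00328
  k=1: C(19,1)·0.26^1·0.74^18 = 0.02187
  k=2: C(19,2)·0.26^2·0.74^17 = 0.06916
  k=3: C(19,3)·0.26^3·0.74^16 = 0.13771
  k=4: C(19,4)·0.26^4·0.74^15 = 0.19353
1 − 0.42555 = 0.57445

0.574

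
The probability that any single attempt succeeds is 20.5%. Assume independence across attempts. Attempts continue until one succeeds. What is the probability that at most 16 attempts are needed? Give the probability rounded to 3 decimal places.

0.975

Y = number of attempts to the first success; geometric, p = 0.205.
P(Y ≤ 16) = 1 − (1−p)^16 = 1 − 0.02546 = 0.97454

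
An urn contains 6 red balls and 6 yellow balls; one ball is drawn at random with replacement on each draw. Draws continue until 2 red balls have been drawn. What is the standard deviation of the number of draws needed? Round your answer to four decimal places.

2.0000

Y = total draws until the second success; negative binomial with r=2, p=0.50.
SD(Y) = √[r(1−p)/p²] = √(4.000000) = 2.000000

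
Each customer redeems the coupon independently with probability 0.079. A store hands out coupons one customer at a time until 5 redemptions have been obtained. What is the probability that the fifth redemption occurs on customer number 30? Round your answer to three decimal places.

Y = trial on which the fifth success occurs; negative binomial, r=5, p=0.079.
P(Y=30) = C(29,4) · p^5 · (1−p)^25
= 23751 · 3.0771e-06 · 0.12779 = 0.00934

0.009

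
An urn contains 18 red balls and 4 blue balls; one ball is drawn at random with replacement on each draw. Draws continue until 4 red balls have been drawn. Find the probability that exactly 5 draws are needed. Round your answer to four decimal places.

0.3259

Y = trial on which the fourth success occurs; negative binomial, r=4, p=0.818182.
P(Y=5) = C(4,3) · p^4 · (1−p)^1
= 4 · 0.44813 · 0.18182 = 0.325909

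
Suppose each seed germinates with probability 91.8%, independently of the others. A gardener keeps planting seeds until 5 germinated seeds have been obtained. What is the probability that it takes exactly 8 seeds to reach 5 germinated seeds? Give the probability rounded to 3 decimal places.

Y = trial on which the fifth success occurs; negative binomial, r=5, p=0.918.
P(Y=8) = C(7,4) · p^5 · (1−p)^3
= 35 · 0.65195 · 0.00055137 = 0.01258

0.013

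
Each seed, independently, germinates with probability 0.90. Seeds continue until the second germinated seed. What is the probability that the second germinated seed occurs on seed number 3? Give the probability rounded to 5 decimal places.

0.16200

Y = trial on which the second success occurs; negative binomial, r=2, p=0.90.
P(Y=3) = C(2,1) · p^2 · (1−p)^1
= 2 · 0.81 · 0.1 = 0.1620000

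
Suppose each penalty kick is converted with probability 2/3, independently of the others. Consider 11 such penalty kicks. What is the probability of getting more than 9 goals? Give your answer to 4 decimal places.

X ~ Binomial(11, 0.666667); P(X ≥ 10) = Σ C(11,k) p^k (1−p)^(11−k) over k:
  k=10: C(11,10)·0.666667^10·0.333333^1 = 0.063586
  k=11: C(11,11)·0.666667^11·0.333333^0 = 0.011561
Total = 0.075147

0.0751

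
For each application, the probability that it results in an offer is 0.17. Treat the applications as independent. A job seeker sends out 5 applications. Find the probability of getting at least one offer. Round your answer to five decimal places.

0.60610

P(at least one) = 1 − P(none) = 1 − (1 − 0.17)^5
= 1 − 0.3939041 = 0.6060959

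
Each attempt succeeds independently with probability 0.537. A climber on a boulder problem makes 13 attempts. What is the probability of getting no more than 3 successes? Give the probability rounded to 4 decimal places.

0.0255

X ~ Binomial(13, 0.537); P(X ≤ 3) = Σ C(13,k) p^k (1−p)^(13−k) over k:
  k=0: C(13,0)·0.537^0·0.463^13 = 0.000045
  k=1: C(13,1)·0.537^1·0.463^12 = 0.000677
  k=2: C(13,2)·0.537^2·0.463^11 = 0.004714
  k=3: C(13,3)·0.537^3·0.463^10 = 0.020049
Total = 0.025486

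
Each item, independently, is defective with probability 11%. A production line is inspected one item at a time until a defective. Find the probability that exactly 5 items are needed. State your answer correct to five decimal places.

Geometric (trials to first success), p = 0.11.
P(Y = 5) = (1−p)^4 · p = 0.62742 · 0.11 = 0.0690165

0.06902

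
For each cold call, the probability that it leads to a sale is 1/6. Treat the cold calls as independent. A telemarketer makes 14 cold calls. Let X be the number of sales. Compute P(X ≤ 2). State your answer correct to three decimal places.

0.579

X ~ Binomial(14, 0.166667); P(X ≤ 2) = Σ C(14,k) p^k (1−p)^(14−k) over k:
  k=0: C(14,0)·0.166667^0·0.833333^14 = 0.07789
  k=1: C(14,1)·0.166667^1·0.833333^13 = 0.21808
  k=2: C(14,2)·0.166667^2·0.833333^12 = 0.28351
Total = 0.57948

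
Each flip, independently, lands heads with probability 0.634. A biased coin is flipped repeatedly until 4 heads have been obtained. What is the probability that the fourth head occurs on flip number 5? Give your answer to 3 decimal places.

0.237

Y = trial on which the fourth success occurs; negative binomial, r=4, p=0.634.
P(Y=5) = C(4,3) · p^4 · (1−p)^1
= 4 · 0.16157 · 0.366 = 0.23654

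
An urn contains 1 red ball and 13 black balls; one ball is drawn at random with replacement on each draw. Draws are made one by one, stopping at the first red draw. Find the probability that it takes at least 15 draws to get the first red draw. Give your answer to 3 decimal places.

0.354

Y = number of draws to the first success; geometric, p = 0.071429.
P(Y > 14) = P(first 14 all fail) = (1−p)^14 = 0.35434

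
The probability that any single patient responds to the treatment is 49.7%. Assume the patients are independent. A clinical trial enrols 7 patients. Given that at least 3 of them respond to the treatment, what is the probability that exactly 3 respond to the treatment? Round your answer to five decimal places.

0.35791

X ~ Binomial(7, 0.497). Want P(X=3 | X≥3) = P(X=3) / P(X≥3).
P(X=3) = C(7,3)·0.497^3·0.503^4 = 0.2750484
P(X≥3) = 1 − 0.0081466 − 0.0563459 − 0.1670214 = 0.7684862
Ratio = 0.2750484 / 0.7684862 = 0.3579094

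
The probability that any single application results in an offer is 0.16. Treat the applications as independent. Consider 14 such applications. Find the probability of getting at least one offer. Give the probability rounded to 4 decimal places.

P(at least one) = 1 − P(none) = 1 − (1 − 0.16)^14
= 1 − 0.087078 = 0.912922

0.9129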